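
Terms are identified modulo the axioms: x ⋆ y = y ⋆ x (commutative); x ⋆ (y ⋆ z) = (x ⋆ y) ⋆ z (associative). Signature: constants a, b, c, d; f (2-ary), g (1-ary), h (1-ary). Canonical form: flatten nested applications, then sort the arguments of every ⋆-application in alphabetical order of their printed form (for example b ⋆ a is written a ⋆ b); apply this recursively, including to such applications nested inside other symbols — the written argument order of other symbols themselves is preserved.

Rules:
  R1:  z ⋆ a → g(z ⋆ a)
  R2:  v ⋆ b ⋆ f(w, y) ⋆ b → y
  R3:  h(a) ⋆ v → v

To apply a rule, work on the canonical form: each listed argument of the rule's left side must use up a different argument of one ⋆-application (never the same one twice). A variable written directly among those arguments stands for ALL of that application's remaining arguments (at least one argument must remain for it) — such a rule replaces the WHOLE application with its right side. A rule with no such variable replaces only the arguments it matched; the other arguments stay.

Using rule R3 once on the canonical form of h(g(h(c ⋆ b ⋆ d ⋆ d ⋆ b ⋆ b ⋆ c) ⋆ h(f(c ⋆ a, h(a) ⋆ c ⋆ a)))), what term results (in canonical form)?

Answer: h(g(h(b ⋆ b ⋆ b ⋆ c ⋆ c ⋆ d ⋆ d) ⋆ h(f(a ⋆ c, a ⋆ c))))

Derivation:
Canonical form:  h(g(h(b ⋆ b ⋆ b ⋆ c ⋆ c ⋆ d ⋆ d) ⋆ h(f(a ⋆ c, a ⋆ c ⋆ h(a)))))
Apply R3:  consuming h(a);  v := a ⋆ c
The extension variable absorbs all remaining arguments, so the whole application is rewritten.
Result:  h(g(h(b ⋆ b ⋆ b ⋆ c ⋆ c ⋆ d ⋆ d) ⋆ h(f(a ⋆ c, a ⋆ c))))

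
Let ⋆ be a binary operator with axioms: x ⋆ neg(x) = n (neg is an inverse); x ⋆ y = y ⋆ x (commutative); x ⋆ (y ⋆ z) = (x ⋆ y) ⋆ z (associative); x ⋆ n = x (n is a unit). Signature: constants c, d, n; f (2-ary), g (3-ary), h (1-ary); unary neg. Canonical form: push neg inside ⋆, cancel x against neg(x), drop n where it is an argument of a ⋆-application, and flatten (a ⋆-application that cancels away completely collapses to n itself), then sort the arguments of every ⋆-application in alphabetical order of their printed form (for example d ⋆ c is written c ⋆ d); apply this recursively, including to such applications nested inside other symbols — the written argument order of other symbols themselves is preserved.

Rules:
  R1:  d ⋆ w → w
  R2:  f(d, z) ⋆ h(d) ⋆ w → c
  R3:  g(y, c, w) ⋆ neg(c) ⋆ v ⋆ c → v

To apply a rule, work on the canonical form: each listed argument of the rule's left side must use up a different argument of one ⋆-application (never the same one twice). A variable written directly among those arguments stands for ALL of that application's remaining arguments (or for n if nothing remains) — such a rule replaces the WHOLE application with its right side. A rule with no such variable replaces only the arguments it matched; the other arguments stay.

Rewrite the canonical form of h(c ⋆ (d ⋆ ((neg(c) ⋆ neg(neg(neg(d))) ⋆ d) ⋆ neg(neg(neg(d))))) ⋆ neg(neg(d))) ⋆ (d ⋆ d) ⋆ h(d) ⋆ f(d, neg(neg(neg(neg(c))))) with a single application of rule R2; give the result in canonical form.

Canonical form:  d ⋆ d ⋆ f(d, c) ⋆ h(d) ⋆ h(d)
R2 matches:  uses f(d, c), h(d);  w := d ⋆ d ⋆ h(d), z := c
Every leftover argument binds to the variable; the entire application is replaced.
Result:  c

Answer: c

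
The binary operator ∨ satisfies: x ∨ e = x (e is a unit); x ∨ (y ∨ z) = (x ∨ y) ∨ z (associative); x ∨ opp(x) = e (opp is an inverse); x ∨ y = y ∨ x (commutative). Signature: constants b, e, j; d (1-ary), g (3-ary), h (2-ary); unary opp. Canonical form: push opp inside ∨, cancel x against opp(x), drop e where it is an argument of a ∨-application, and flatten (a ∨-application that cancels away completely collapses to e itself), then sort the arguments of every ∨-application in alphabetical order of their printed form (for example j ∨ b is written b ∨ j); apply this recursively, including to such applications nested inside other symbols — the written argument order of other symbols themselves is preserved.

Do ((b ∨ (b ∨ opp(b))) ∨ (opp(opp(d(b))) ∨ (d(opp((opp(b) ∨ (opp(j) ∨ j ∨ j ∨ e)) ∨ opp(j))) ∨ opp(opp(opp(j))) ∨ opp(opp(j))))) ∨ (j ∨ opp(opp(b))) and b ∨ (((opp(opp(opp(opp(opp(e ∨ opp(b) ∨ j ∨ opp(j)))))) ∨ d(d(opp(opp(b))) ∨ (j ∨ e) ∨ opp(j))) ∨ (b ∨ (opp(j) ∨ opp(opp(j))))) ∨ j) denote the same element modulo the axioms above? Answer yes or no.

Left:  ((b ∨ (b ∨ opp(b))) ∨ (opp(opp(d(b))) ∨ (d(opp((opp(b) ∨ (opp(j) ∨ j ∨ j ∨ e)) ∨ opp(j))) ∨ opp(opp(opp(j))) ∨ opp(opp(j))))) ∨ (j ∨ opp(opp(b)))
  Push opp inside:  distribute opp over ∨ and collapse double opp
  Collect:  b ∨ b ∨ d(b) ∨ d(b) ∨ j
Right:  b ∨ (((opp(opp(opp(opp(opp(e ∨ opp(b) ∨ j ∨ opp(j)))))) ∨ d(d(opp(opp(b))) ∨ (j ∨ e) ∨ opp(j))) ∨ (b ∨ (opp(j) ∨ opp(opp(j))))) ∨ j)
  Push opp inside:  distribute opp over ∨ and collapse double opp
  Combine occurrences:  b ∨ b ∨ b ∨ j ∨ d(d(b))
  Order the arguments:  b ∨ b ∨ b ∨ d(d(b)) ∨ j

Answer: no — b ∨ b ∨ d(b) ∨ d(b) ∨ j vs b ∨ b ∨ b ∨ d(d(b)) ∨ j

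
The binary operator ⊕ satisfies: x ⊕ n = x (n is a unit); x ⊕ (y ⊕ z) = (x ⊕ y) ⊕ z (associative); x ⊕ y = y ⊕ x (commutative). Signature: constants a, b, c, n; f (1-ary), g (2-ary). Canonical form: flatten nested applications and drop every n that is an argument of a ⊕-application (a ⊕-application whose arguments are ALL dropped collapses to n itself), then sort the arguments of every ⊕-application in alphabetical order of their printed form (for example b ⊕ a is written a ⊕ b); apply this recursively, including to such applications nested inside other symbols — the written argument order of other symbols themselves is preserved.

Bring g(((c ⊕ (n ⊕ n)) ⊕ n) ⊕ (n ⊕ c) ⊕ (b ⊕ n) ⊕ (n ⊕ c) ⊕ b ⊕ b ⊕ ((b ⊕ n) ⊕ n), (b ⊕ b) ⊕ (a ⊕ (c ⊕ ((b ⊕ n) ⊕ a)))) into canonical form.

Descend into:  ((c ⊕ (n ⊕ n)) ⊕ n) ⊕ (n ⊕ c) ⊕ (b ⊕ n) ⊕ (n ⊕ c) ⊕ b ⊕ b ⊕ ((b ⊕ n) ⊕ n)
Merge nested applications:  c ⊕ n ⊕ n ⊕ n ⊕ n ⊕ c ⊕ b ⊕ n ⊕ n ⊕ c ⊕ b ⊕ b ⊕ b ⊕ n ⊕ n
Units out:  drop n (×8)
Sort arguments:  b ⊕ b ⊕ b ⊕ b ⊕ c ⊕ c ⊕ c
Put back:  g(b ⊕ b ⊕ b ⊕ b ⊕ c ⊕ c ⊕ c, a ⊕ a ⊕ b ⊕ b ⊕ b ⊕ c)

Answer: g(b ⊕ b ⊕ b ⊕ b ⊕ c ⊕ c ⊕ c, a ⊕ a ⊕ b ⊕ b ⊕ b ⊕ c)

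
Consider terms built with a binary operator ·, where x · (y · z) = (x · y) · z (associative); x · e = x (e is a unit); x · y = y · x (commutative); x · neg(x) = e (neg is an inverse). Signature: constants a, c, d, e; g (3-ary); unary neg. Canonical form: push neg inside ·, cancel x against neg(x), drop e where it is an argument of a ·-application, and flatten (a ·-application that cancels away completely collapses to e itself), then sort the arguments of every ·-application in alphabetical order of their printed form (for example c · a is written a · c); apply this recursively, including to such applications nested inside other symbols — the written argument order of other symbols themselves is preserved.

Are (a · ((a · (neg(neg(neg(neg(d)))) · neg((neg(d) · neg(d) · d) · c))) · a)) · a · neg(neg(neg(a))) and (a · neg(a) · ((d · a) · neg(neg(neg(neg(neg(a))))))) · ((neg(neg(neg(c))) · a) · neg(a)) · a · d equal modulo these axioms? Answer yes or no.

Answer: no — a · a · a · d · d · neg(c) vs a · d · d · neg(c)

Derivation:
Left:  (a · ((a · (neg(neg(neg(neg(d)))) · neg((neg(d) · neg(d) · d) · c))) · a)) · a · neg(neg(neg(a)))
  Push neg inside:  distribute neg over · and collapse double neg
  Collect:  a · a · a · d · d · neg(c)
Right:  (a · neg(a) · ((d · a) · neg(neg(neg(neg(neg(a))))))) · ((neg(neg(neg(c))) · a) · neg(a)) · a · d
  Push neg inside:  distribute neg over · and collapse double neg
  Collect:  a · d · d · neg(c)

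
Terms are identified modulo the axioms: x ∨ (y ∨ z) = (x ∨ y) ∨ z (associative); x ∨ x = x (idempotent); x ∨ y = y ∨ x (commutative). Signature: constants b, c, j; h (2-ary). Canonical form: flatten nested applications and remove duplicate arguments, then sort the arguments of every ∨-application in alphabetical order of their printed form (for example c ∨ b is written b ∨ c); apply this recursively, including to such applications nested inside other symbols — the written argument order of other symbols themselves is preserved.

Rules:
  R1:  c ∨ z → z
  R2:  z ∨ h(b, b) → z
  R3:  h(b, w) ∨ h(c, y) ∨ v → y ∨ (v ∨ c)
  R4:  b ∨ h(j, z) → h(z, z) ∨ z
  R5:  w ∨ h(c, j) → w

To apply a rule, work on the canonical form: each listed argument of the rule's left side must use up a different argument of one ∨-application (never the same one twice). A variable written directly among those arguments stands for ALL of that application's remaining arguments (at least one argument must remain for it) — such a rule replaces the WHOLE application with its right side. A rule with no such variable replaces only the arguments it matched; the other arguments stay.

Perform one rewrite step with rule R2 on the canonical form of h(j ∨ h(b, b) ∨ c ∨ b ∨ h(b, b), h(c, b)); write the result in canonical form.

Answer: h(b ∨ c ∨ j, h(c, b))

Derivation:
Canonical form:  h(b ∨ c ∨ h(b, b) ∨ j, h(c, b))
R2 matches:  uses h(b, b);  z := b ∨ c ∨ j
The variable takes the whole remainder — replace the entire application.
Result:  h(b ∨ c ∨ j, h(c, b))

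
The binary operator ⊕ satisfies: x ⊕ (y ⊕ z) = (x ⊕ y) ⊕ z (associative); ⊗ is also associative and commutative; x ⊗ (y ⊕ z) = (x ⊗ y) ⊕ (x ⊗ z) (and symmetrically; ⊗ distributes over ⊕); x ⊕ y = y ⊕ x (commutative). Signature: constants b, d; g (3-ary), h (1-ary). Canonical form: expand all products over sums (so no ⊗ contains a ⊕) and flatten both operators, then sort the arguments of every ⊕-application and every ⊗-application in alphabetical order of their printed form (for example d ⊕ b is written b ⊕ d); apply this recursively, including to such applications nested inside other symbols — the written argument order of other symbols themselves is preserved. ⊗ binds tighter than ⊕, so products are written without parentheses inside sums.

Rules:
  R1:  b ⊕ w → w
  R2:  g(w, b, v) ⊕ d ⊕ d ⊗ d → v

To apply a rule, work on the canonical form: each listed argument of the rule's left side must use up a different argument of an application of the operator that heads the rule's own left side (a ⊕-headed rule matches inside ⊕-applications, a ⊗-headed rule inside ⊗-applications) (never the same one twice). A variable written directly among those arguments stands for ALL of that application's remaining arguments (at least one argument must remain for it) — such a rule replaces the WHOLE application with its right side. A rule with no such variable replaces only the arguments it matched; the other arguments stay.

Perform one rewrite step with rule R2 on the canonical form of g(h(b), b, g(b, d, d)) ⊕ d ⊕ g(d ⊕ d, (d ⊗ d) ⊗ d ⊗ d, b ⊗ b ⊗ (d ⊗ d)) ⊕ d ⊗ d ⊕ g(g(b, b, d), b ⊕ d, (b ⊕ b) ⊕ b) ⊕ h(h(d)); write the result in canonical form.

Canonical form:  d ⊕ d ⊗ d ⊕ g(d ⊕ d, d ⊗ d ⊗ d ⊗ d, b ⊗ b ⊗ d ⊗ d) ⊕ g(g(b, b, d), b ⊕ d, b ⊕ b ⊕ b) ⊕ g(h(b), b, g(b, d, d)) ⊕ h(h(d))
Match R2:  consume d, d ⊗ d, g(h(b), b, g(b, d, d));  v := g(b, d, d), w := h(b)
New term:  g(b, d, d) ⊕ g(d ⊕ d, d ⊗ d ⊗ d ⊗ d, b ⊗ b ⊗ d ⊗ d) ⊕ g(g(b, b, d), b ⊕ d, b ⊕ b ⊕ b) ⊕ h(h(d))

Answer: g(b, d, d) ⊕ g(d ⊕ d, d ⊗ d ⊗ d ⊗ d, b ⊗ b ⊗ d ⊗ d) ⊕ g(g(b, b, d), b ⊕ d, b ⊕ b ⊕ b) ⊕ h(h(d))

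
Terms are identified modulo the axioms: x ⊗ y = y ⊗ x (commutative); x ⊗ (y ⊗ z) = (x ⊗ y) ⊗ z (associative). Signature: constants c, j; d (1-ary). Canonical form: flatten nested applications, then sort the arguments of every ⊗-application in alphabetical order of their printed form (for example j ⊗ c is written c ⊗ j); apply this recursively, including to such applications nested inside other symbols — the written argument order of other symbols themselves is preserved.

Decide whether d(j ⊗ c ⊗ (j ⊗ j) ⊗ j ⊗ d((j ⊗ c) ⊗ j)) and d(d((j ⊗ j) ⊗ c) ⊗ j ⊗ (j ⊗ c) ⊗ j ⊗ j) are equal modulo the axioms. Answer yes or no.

Answer: yes — both canonical forms are d(c ⊗ d(c ⊗ j ⊗ j) ⊗ j ⊗ j ⊗ j ⊗ j)

Derivation:
Left:  d(j ⊗ c ⊗ (j ⊗ j) ⊗ j ⊗ d((j ⊗ c) ⊗ j))
  Focus inside:  j ⊗ c ⊗ (j ⊗ j) ⊗ j ⊗ d((j ⊗ c) ⊗ j)
  Un-nest:  j ⊗ c ⊗ j ⊗ j ⊗ j ⊗ d((j ⊗ c) ⊗ j)
  Canonicalize subterm:  d((j ⊗ c) ⊗ j)  →  d(c ⊗ j ⊗ j)
  Order the arguments:  c ⊗ d(c ⊗ j ⊗ j) ⊗ j ⊗ j ⊗ j ⊗ j
  Rebuild:  d(c ⊗ d(c ⊗ j ⊗ j) ⊗ j ⊗ j ⊗ j ⊗ j)
Right:  d(d((j ⊗ j) ⊗ c) ⊗ j ⊗ (j ⊗ c) ⊗ j ⊗ j)
  Work inside:  d((j ⊗ j) ⊗ c) ⊗ j ⊗ (j ⊗ c) ⊗ j ⊗ j
  Merge nested applications:  d((j ⊗ j) ⊗ c) ⊗ j ⊗ j ⊗ c ⊗ j ⊗ j
  Simplify inside:  d((j ⊗ j) ⊗ c)  →  d(c ⊗ j ⊗ j)
  Order the arguments:  c ⊗ d(c ⊗ j ⊗ j) ⊗ j ⊗ j ⊗ j ⊗ j
  Reassemble:  d(c ⊗ d(c ⊗ j ⊗ j) ⊗ j ⊗ j ⊗ j ⊗ j)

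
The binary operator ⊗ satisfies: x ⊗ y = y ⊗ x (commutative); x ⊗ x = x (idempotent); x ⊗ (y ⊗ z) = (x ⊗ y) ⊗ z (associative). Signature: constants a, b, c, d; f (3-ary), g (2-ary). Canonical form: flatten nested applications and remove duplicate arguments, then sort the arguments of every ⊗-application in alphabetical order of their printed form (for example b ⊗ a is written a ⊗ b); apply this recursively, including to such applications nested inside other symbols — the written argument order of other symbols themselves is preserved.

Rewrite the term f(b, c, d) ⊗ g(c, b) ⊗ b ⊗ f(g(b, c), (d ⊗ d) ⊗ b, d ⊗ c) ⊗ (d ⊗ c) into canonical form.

Answer: b ⊗ c ⊗ d ⊗ f(b, c, d) ⊗ f(g(b, c), b ⊗ d, c ⊗ d) ⊗ g(c, b)

Derivation:
Un-nest:  f(b, c, d) ⊗ g(c, b) ⊗ b ⊗ f(g(b, c), (d ⊗ d) ⊗ b, d ⊗ c) ⊗ d ⊗ c
Inside:  f(g(b, c), (d ⊗ d) ⊗ b, d ⊗ c)  →  f(g(b, c), b ⊗ d, c ⊗ d)
Sort arguments:  b ⊗ c ⊗ d ⊗ f(b, c, d) ⊗ f(g(b, c), b ⊗ d, c ⊗ d) ⊗ g(c, b)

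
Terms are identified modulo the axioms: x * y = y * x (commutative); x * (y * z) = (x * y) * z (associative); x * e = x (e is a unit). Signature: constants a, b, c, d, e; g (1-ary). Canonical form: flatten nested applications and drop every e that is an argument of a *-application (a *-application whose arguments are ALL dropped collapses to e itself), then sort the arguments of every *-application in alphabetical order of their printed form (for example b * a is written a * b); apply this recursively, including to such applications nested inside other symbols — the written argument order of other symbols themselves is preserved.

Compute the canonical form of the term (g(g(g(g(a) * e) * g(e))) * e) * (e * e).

Un-nest:  g(g(g(g(a) * e) * g(e))) * e * e * e
Inside:  g(g(g(g(a) * e) * g(e)))  →  g(g(g(e) * g(g(a))))
Drop the unit:  drop e (×3)
Sort:  g(g(g(e) * g(g(a))))

Answer: g(g(g(e) * g(g(a))))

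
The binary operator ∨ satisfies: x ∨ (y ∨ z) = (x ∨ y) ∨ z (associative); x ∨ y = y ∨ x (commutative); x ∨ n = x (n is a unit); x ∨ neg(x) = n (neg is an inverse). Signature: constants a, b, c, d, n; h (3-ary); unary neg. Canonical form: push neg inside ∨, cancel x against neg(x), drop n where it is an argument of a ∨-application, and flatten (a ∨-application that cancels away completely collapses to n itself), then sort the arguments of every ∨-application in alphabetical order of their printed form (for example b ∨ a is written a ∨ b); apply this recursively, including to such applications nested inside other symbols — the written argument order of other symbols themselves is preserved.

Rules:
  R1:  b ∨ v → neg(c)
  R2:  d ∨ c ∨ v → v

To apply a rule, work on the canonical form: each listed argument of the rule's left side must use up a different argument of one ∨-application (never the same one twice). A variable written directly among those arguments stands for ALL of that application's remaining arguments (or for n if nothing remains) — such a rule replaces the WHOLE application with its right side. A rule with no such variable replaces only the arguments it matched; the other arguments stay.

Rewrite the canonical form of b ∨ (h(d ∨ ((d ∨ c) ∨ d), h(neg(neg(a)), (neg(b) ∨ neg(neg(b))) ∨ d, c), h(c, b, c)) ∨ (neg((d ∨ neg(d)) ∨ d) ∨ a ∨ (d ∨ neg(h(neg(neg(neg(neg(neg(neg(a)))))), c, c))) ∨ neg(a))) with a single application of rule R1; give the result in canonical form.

Canonical form:  b ∨ h(c ∨ d ∨ d ∨ d, h(a, d, c), h(c, b, c)) ∨ neg(h(a, c, c))
R1 matches:  uses b;  v := h(c ∨ d ∨ d ∨ d, h(a, d, c), h(c, b, c)) ∨ neg(h(a, c, c))
The variable takes the whole remainder — replace the entire application.
Giving:  neg(c)

Answer: neg(c)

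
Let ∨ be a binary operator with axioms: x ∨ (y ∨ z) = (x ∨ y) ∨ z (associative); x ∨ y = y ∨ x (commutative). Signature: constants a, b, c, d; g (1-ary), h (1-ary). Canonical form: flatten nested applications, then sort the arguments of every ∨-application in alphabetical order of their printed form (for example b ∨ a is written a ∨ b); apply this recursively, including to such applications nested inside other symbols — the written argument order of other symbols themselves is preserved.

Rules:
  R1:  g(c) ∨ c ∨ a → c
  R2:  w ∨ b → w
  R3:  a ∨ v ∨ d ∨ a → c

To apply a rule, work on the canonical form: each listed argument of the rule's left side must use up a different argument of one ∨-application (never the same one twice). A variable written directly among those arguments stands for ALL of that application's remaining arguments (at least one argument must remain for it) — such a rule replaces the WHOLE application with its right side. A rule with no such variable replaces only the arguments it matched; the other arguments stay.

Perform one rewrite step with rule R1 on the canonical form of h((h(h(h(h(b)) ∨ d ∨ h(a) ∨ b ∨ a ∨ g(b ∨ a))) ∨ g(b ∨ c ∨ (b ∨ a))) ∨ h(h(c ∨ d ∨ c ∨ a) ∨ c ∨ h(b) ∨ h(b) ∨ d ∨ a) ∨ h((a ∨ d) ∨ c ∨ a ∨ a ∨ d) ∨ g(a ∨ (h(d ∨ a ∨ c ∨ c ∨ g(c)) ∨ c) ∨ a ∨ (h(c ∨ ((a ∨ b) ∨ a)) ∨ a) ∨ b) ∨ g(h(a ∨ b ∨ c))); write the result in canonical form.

Answer: h(g(a ∨ a ∨ a ∨ b ∨ c ∨ h(a ∨ a ∨ b ∨ c) ∨ h(c ∨ c ∨ d)) ∨ g(a ∨ b ∨ b ∨ c) ∨ g(h(a ∨ b ∨ c)) ∨ h(a ∨ a ∨ a ∨ c ∨ d ∨ d) ∨ h(a ∨ c ∨ d ∨ h(a ∨ c ∨ c ∨ d) ∨ h(b) ∨ h(b)) ∨ h(h(a ∨ b ∨ d ∨ g(a ∨ b) ∨ h(a) ∨ h(h(b)))))

Derivation:
Canonical form:  h(g(a ∨ a ∨ a ∨ b ∨ c ∨ h(a ∨ a ∨ b ∨ c) ∨ h(a ∨ c ∨ c ∨ d ∨ g(c))) ∨ g(a ∨ b ∨ b ∨ c) ∨ g(h(a ∨ b ∨ c)) ∨ h(a ∨ a ∨ a ∨ c ∨ d ∨ d) ∨ h(a ∨ c ∨ d ∨ h(a ∨ c ∨ c ∨ d) ∨ h(b) ∨ h(b)) ∨ h(h(a ∨ b ∨ d ∨ g(a ∨ b) ∨ h(a) ∨ h(h(b)))))
Apply R1:  consuming a, c, g(c)
Result:  h(g(a ∨ a ∨ a ∨ b ∨ c ∨ h(a ∨ a ∨ b ∨ c) ∨ h(c ∨ c ∨ d)) ∨ g(a ∨ b ∨ b ∨ c) ∨ g(h(a ∨ b ∨ c)) ∨ h(a ∨ a ∨ a ∨ c ∨ d ∨ d) ∨ h(a ∨ c ∨ d ∨ h(a ∨ c ∨ c ∨ d) ∨ h(b) ∨ h(b)) ∨ h(h(a ∨ b ∨ d ∨ g(a ∨ b) ∨ h(a) ∨ h(h(b)))))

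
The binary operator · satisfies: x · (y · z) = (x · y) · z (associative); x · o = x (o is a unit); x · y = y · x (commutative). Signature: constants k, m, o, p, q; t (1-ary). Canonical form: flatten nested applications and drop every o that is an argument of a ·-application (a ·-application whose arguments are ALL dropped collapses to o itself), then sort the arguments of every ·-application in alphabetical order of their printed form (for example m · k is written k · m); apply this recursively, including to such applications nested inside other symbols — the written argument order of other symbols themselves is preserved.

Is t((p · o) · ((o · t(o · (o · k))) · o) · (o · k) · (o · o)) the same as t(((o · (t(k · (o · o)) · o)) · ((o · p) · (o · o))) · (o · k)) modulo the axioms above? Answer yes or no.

Left:  t((p · o) · ((o · t(o · (o · k))) · o) · (o · k) · (o · o))
  Work inside:  (p · o) · ((o · t(o · (o · k))) · o) · (o · k) · (o · o)
  Flatten:  p · o · o · t(o · (o · k)) · o · o · k · o · o
  Canonicalize subterm:  t(o · (o · k))  →  t(k)
  Units out:  drop o (×6)
  Order the arguments:  k · p · t(k)
  Put back:  t(k · p · t(k))
Right:  t(((o · (t(k · (o · o)) · o)) · ((o · p) · (o · o))) · (o · k))
  Work inside:  ((o · (t(k · (o · o)) · o)) · ((o · p) · (o · o))) · (o · k)
  Merge nested applications:  o · t(k · (o · o)) · o · o · p · o · o · o · k
  Inside:  t(k · (o · o))  →  t(k)
  Drop the unit:  drop o (×6)
  Sort arguments:  k · p · t(k)
  Reassemble:  t(k · p · t(k))

Answer: yes — both canonical forms are t(k · p · t(k))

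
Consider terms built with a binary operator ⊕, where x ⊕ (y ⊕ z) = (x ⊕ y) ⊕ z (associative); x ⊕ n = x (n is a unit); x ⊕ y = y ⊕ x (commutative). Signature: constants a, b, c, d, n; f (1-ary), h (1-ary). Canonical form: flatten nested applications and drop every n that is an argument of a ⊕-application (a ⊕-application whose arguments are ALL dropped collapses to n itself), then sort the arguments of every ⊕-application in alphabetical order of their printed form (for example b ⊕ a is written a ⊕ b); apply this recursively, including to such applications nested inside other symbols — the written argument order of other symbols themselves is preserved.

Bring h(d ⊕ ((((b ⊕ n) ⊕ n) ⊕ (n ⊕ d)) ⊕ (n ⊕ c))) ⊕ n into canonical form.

Simplify inside:  h(d ⊕ ((((b ⊕ n) ⊕ n) ⊕ (n ⊕ d)) ⊕ (n ⊕ c)))  →  h(b ⊕ c ⊕ d ⊕ d)
Unit:  drop n
Sort arguments:  h(b ⊕ c ⊕ d ⊕ d)

Answer: h(b ⊕ c ⊕ d ⊕ d)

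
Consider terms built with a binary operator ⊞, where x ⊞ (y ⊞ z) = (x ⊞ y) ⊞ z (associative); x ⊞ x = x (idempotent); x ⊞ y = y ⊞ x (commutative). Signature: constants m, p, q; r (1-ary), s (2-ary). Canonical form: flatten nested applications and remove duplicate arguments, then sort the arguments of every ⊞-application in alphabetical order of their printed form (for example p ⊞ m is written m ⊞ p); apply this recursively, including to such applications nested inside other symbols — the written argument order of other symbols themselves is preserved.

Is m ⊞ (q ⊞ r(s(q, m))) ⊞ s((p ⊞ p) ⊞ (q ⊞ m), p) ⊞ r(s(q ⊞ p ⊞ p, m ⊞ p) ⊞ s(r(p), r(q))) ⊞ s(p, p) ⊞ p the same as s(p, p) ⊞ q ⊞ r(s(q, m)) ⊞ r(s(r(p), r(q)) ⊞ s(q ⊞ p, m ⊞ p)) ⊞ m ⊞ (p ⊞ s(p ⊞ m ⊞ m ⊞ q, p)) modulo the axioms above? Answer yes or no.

Left:  m ⊞ (q ⊞ r(s(q, m))) ⊞ s((p ⊞ p) ⊞ (q ⊞ m), p) ⊞ r(s(q ⊞ p ⊞ p, m ⊞ p) ⊞ s(r(p), r(q))) ⊞ s(p, p) ⊞ p
  Flatten:  m ⊞ q ⊞ r(s(q, m)) ⊞ s((p ⊞ p) ⊞ (q ⊞ m), p) ⊞ r(s(q ⊞ p ⊞ p, m ⊞ p) ⊞ s(r(p), r(q))) ⊞ s(p, p) ⊞ p
  Simplify inside:  s((p ⊞ p) ⊞ (q ⊞ m), p)  →  s(m ⊞ p ⊞ q, p)
  Canonicalize subterm:  r(s(q ⊞ p ⊞ p, m ⊞ p) ⊞ s(r(p), r(q)))  →  r(s(p ⊞ q, m ⊞ p) ⊞ s(r(p), r(q)))
  Order the arguments:  m ⊞ p ⊞ q ⊞ r(s(p ⊞ q, m ⊞ p) ⊞ s(r(p), r(q))) ⊞ r(s(q, m)) ⊞ s(m ⊞ p ⊞ q, p) ⊞ s(p, p)
Right:  s(p, p) ⊞ q ⊞ r(s(q, m)) ⊞ r(s(r(p), r(q)) ⊞ s(q ⊞ p, m ⊞ p)) ⊞ m ⊞ (p ⊞ s(p ⊞ m ⊞ m ⊞ q, p))
  Flatten:  s(p, p) ⊞ q ⊞ r(s(q, m)) ⊞ r(s(r(p), r(q)) ⊞ s(q ⊞ p, m ⊞ p)) ⊞ m ⊞ p ⊞ s(p ⊞ m ⊞ m ⊞ q, p)
  Inside:  r(s(r(p), r(q)) ⊞ s(q ⊞ p, m ⊞ p))  →  r(s(p ⊞ q, m ⊞ p) ⊞ s(r(p), r(q)))
  Canonicalize subterm:  s(p ⊞ m ⊞ m ⊞ q, p)  →  s(m ⊞ p ⊞ q, p)
  Sort arguments:  m ⊞ p ⊞ q ⊞ r(s(p ⊞ q, m ⊞ p) ⊞ s(r(p), r(q))) ⊞ r(s(q, m)) ⊞ s(m ⊞ p ⊞ q, p) ⊞ s(p, p)

Answer: yes — both canonical forms are m ⊞ p ⊞ q ⊞ r(s(p ⊞ q, m ⊞ p) ⊞ s(r(p), r(q))) ⊞ r(s(q, m)) ⊞ s(m ⊞ p ⊞ q, p) ⊞ s(p, p)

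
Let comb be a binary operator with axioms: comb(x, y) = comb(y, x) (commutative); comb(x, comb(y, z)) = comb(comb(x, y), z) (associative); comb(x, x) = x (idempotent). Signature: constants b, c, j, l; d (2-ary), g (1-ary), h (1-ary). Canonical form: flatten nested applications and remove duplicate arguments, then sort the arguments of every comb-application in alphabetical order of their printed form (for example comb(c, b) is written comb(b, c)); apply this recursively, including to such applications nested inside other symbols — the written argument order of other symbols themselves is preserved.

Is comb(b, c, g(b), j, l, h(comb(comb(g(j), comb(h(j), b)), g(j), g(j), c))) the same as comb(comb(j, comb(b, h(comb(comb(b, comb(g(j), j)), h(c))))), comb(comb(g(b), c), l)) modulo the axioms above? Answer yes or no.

Answer: no — comb(b, c, g(b), h(comb(b, c, g(j), h(j))), j, l) vs comb(b, c, g(b), h(comb(b, g(j), h(c), j)), j, l)

Derivation:
Left:  comb(b, c, g(b), j, l, h(comb(comb(g(j), comb(h(j), b)), g(j), g(j), c)))
  Inside:  h(comb(comb(g(j), comb(h(j), b)), g(j), g(j), c))  →  h(comb(b, c, g(j), h(j)))
  Sort:  comb(b, c, g(b), h(comb(b, c, g(j), h(j))), j, l)
Right:  comb(comb(j, comb(b, h(comb(comb(b, comb(g(j), j)), h(c))))), comb(comb(g(b), c), l))
  Merge nested applications:  comb(j, b, h(comb(comb(b, comb(g(j), j)), h(c))), g(b), c, l)
  Canonicalize subterm:  h(comb(comb(b, comb(g(j), j)), h(c)))  →  h(comb(b, g(j), h(c), j))
  Sort:  comb(b, c, g(b), h(comb(b, g(j), h(c), j)), j, l)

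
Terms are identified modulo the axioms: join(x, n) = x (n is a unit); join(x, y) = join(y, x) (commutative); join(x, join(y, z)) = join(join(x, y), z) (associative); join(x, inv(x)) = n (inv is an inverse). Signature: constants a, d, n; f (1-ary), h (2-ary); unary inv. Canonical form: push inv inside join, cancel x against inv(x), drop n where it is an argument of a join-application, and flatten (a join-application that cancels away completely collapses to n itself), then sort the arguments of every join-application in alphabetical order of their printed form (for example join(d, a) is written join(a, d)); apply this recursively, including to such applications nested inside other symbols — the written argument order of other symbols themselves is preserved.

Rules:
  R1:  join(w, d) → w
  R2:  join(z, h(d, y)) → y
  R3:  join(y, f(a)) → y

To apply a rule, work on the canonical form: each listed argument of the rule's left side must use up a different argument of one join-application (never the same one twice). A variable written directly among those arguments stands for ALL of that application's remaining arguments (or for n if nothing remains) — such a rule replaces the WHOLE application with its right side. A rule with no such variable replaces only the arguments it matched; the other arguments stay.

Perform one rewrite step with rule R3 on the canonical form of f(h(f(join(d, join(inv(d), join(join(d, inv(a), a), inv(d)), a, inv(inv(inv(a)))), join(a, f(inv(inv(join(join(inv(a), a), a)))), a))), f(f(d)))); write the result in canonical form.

Canonical form:  f(h(f(join(a, a, f(a))), f(f(d))))
R3 matches:  uses f(a);  y := join(a, a)
Every leftover argument binds to the variable; the entire application is replaced.
Giving:  f(h(f(join(a, a)), f(f(d))))

Answer: f(h(f(join(a, a)), f(f(d))))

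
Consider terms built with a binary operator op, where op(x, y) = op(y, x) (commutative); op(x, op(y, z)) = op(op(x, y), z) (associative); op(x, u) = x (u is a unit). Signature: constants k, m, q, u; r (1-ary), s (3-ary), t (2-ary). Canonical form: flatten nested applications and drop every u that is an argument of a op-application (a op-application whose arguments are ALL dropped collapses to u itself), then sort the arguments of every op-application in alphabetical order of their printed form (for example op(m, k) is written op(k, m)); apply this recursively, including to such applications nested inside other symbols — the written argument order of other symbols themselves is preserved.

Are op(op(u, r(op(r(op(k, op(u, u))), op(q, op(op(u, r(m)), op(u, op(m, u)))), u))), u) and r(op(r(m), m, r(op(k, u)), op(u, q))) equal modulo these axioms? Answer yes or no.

Answer: yes — both canonical forms are r(op(m, q, r(k), r(m)))

Derivation:
Left:  op(op(u, r(op(r(op(k, op(u, u))), op(q, op(op(u, r(m)), op(u, op(m, u)))), u))), u)
  Merge nested applications:  op(u, r(op(r(op(k, op(u, u))), op(q, op(op(u, r(m)), op(u, op(m, u)))), u)), u)
  Simplify inside:  r(op(r(op(k, op(u, u))), op(q, op(op(u, r(m)), op(u, op(m, u)))), u))  →  r(op(m, q, r(k), r(m)))
  Units out:  drop u (×2)
  Sort:  r(op(m, q, r(k), r(m)))
Right:  r(op(r(m), m, r(op(k, u)), op(u, q)))
  Focus inside:  op(r(m), m, r(op(k, u)), op(u, q))
  Merge nested applications:  op(r(m), m, r(op(k, u)), u, q)
  Canonicalize subterm:  r(op(k, u))  →  r(k)
  Unit:  drop u
  Sort arguments:  op(m, q, r(k), r(m))
  Reassemble:  r(op(m, q, r(k), r(m)))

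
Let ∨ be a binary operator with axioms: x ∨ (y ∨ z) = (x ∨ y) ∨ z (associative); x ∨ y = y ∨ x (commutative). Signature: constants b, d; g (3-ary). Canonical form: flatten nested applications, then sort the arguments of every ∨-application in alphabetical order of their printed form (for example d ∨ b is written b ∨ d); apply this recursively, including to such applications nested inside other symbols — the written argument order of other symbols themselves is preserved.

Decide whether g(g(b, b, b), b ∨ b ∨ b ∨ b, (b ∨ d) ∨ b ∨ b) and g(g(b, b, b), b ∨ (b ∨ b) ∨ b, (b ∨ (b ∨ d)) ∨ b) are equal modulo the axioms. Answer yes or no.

Answer: yes — both canonical forms are g(g(b, b, b), b ∨ b ∨ b ∨ b, b ∨ b ∨ b ∨ d)

Derivation:
Left:  g(g(b, b, b), b ∨ b ∨ b ∨ b, (b ∨ d) ∨ b ∨ b)
  Work inside:  (b ∨ d) ∨ b ∨ b
  Merge nested applications:  b ∨ d ∨ b ∨ b
  Sort:  b ∨ b ∨ b ∨ d
  Rebuild:  g(g(b, b, b), b ∨ b ∨ b ∨ b, b ∨ b ∨ b ∨ d)
Right:  g(g(b, b, b), b ∨ (b ∨ b) ∨ b, (b ∨ (b ∨ d)) ∨ b)
  Focus inside:  (b ∨ (b ∨ d)) ∨ b
  Un-nest:  b ∨ b ∨ d ∨ b
  Sort arguments:  b ∨ b ∨ b ∨ d
  Reassemble:  g(g(b, b, b), b ∨ b ∨ b ∨ b, b ∨ b ∨ b ∨ d)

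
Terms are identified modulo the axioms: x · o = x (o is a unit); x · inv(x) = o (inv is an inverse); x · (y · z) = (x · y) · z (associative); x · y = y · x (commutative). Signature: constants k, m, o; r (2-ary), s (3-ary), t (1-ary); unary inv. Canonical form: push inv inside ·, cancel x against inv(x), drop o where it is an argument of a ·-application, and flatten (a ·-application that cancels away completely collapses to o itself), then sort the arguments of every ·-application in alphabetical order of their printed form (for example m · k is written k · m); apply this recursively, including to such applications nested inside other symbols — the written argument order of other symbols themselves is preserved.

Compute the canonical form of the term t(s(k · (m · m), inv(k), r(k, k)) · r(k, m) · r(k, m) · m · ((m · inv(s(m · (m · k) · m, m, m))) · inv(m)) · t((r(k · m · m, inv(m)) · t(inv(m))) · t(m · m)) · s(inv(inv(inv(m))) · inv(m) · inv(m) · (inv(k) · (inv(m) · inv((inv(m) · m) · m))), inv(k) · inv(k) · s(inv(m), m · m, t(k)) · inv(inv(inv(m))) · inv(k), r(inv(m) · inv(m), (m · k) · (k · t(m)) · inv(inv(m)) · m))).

Descend into:  s(k · (m · m), inv(k), r(k, k)) · r(k, m) · r(k, m) · m · ((m · inv(s(m · (m · k) · m, m, m))) · inv(m)) · t((r(k · m · m, inv(m)) · t(inv(m))) · t(m · m)) · s(inv(inv(inv(m))) · inv(m) · inv(m) · (inv(k) · (inv(m) · inv((inv(m) · m) · m))), inv(k) · inv(k) · s(inv(m), m · m, t(k)) · inv(inv(inv(m))) · inv(k), r(inv(m) · inv(m), (m · k) · (k · t(m)) · inv(inv(m)) · m))
Push inv inside:  distribute inv over · and collapse double inv
Collect terms:  s(k · m · m, inv(k), r(k, k)) · r(k, m) · r(k, m) · m · inv(s(k · m · m · m, m, m)) · t(r(k · m · m, inv(m)) · t(inv(m)) · t(m · m)) · s(inv(k) · inv(m) · inv(m) · inv(m) · inv(m) · inv(m), inv(k) · inv(k) · inv(k) · inv(m) · s(inv(m), m · m, t(k)), r(inv(m) · inv(m), k · k · m · m · m · t(m)))
Sort arguments:  inv(s(k · m · m · m, m, m)) · m · r(k, m) · r(k, m) · s(inv(k) · inv(m) · inv(m) · inv(m) · inv(m) · inv(m), inv(k) · inv(k) · inv(k) · inv(m) · s(inv(m), m · m, t(k)), r(inv(m) · inv(m), k · k · m · m · m · t(m))) · s(k · m · m, inv(k), r(k, k)) · t(r(k · m · m, inv(m)) · t(inv(m)) · t(m · m))
Rebuild:  t(inv(s(k · m · m · m, m, m)) · m · r(k, m) · r(k, m) · s(inv(k) · inv(m) · inv(m) · inv(m) · inv(m) · inv(m), inv(k) · inv(k) · inv(k) · inv(m) · s(inv(m), m · m, t(k)), r(inv(m) · inv(m), k · k · m · m · m · t(m))) · s(k · m · m, inv(k), r(k, k)) · t(r(k · m · m, inv(m)) · t(inv(m)) · t(m · m)))

Answer: t(inv(s(k · m · m · m, m, m)) · m · r(k, m) · r(k, m) · s(inv(k) · inv(m) · inv(m) · inv(m) · inv(m) · inv(m), inv(k) · inv(k) · inv(k) · inv(m) · s(inv(m), m · m, t(k)), r(inv(m) · inv(m), k · k · m · m · m · t(m))) · s(k · m · m, inv(k), r(k, k)) · t(r(k · m · m, inv(m)) · t(inv(m)) · t(m · m)))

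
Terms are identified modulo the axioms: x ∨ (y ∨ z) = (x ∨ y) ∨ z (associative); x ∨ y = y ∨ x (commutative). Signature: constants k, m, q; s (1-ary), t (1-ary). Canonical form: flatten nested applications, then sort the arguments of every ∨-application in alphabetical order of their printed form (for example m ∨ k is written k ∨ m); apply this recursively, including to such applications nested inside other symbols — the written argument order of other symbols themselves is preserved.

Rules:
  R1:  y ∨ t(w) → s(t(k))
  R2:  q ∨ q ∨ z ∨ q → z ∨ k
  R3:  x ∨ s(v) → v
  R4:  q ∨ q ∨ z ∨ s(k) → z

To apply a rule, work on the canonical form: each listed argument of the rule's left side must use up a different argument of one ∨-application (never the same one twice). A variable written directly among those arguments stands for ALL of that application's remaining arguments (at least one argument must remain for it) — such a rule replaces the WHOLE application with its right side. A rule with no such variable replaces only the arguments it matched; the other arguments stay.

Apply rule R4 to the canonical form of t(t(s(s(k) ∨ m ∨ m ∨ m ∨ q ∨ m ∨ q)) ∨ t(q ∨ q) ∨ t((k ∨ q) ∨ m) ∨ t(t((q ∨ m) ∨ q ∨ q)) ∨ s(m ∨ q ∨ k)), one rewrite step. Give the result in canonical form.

Canonical form:  t(s(k ∨ m ∨ q) ∨ t(k ∨ m ∨ q) ∨ t(q ∨ q) ∨ t(s(m ∨ m ∨ m ∨ m ∨ q ∨ q ∨ s(k))) ∨ t(t(m ∨ q ∨ q ∨ q)))
R4 matches:  uses q, q, s(k);  z := m ∨ m ∨ m ∨ m
The variable takes the whole remainder — replace the entire application.
Result:  t(s(k ∨ m ∨ q) ∨ t(k ∨ m ∨ q) ∨ t(q ∨ q) ∨ t(s(m ∨ m ∨ m ∨ m)) ∨ t(t(m ∨ q ∨ q ∨ q)))

Answer: t(s(k ∨ m ∨ q) ∨ t(k ∨ m ∨ q) ∨ t(q ∨ q) ∨ t(s(m ∨ m ∨ m ∨ m)) ∨ t(t(m ∨ q ∨ q ∨ q)))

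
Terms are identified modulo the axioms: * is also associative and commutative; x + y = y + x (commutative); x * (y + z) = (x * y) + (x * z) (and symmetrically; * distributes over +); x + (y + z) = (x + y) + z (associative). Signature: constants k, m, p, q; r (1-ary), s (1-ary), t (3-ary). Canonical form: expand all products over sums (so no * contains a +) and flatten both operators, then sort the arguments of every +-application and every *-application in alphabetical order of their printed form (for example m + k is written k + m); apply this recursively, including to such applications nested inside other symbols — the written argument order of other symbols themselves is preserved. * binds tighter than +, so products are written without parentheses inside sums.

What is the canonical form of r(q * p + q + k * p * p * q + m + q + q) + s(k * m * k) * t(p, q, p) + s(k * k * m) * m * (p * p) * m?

Answer: m * m * p * p * s(k * k * m) + r(k * p * p * q + m + p * q + q + q + q) + s(k * k * m) * t(p, q, p)

Derivation:
Flatten:  r(k * p * p * q + m + p * q + q + q + q) + s(k * k * m) * t(p, q, p) + m * m * p * p * s(k * k * m)
Sort arguments:  m * m * p * p * s(k * k * m) + r(k * p * p * q + m + p * q + q + q + q) + s(k * k * m) * t(p, q, p)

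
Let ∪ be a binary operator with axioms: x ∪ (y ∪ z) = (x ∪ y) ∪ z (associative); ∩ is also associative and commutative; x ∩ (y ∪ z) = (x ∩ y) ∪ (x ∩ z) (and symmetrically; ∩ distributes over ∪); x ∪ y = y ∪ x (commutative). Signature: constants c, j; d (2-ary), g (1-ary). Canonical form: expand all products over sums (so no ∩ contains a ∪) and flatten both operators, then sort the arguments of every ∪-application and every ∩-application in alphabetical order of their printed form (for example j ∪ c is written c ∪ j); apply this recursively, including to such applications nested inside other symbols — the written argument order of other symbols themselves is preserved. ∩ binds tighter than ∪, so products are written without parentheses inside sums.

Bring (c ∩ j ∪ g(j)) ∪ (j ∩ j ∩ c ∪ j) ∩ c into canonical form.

Answer: c ∩ c ∩ j ∩ j ∪ c ∩ j ∪ c ∩ j ∪ g(j)

Derivation:
Expand products over sums:  c ∩ j ∪ g(j) ∪ c ∩ c ∩ j ∩ j ∪ c ∩ j
Order the arguments:  c ∩ c ∩ j ∩ j ∪ c ∩ j ∪ c ∩ j ∪ g(j)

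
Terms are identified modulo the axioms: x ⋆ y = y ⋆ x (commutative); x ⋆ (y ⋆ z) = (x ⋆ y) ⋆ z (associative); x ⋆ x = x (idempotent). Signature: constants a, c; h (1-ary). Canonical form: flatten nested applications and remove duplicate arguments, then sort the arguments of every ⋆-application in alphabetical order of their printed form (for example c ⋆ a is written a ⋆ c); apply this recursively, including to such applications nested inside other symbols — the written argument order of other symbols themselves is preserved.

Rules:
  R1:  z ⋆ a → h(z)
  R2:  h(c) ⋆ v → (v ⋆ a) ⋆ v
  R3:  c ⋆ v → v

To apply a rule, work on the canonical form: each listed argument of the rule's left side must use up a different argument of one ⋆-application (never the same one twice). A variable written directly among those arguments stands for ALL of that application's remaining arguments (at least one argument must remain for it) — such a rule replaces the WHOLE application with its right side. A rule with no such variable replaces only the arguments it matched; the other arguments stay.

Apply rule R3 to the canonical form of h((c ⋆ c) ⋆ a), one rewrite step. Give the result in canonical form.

Canonical form:  h(a ⋆ c)
Apply R3:  consuming c;  v := a
The variable takes the whole remainder — replace the entire application.
Giving:  h(a)

Answer: h(a)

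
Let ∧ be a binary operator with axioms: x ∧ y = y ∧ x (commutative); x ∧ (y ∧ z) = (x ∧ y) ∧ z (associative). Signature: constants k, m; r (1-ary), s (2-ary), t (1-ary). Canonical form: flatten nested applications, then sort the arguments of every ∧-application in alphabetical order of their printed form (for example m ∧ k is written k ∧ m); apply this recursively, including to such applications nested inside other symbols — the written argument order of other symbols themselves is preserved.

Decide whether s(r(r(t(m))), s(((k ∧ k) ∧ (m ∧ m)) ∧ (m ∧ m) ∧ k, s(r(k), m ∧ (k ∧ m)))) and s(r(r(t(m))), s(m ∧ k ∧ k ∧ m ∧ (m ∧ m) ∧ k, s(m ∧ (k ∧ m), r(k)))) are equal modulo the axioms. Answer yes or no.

Left:  s(r(r(t(m))), s(((k ∧ k) ∧ (m ∧ m)) ∧ (m ∧ m) ∧ k, s(r(k), m ∧ (k ∧ m))))
  Work inside:  ((k ∧ k) ∧ (m ∧ m)) ∧ (m ∧ m) ∧ k
  Un-nest:  k ∧ k ∧ m ∧ m ∧ m ∧ m ∧ k
  Order the arguments:  k ∧ k ∧ k ∧ m ∧ m ∧ m ∧ m
  Put back:  s(r(r(t(m))), s(k ∧ k ∧ k ∧ m ∧ m ∧ m ∧ m, s(r(k), k ∧ m ∧ m)))
Right:  s(r(r(t(m))), s(m ∧ k ∧ k ∧ m ∧ (m ∧ m) ∧ k, s(m ∧ (k ∧ m), r(k))))
  Descend into:  m ∧ k ∧ k ∧ m ∧ (m ∧ m) ∧ k
  Un-nest:  m ∧ k ∧ k ∧ m ∧ m ∧ m ∧ k
  Order the arguments:  k ∧ k ∧ k ∧ m ∧ m ∧ m ∧ m
  Put back:  s(r(r(t(m))), s(k ∧ k ∧ k ∧ m ∧ m ∧ m ∧ m, s(k ∧ m ∧ m, r(k))))

Answer: no — s(r(r(t(m))), s(k ∧ k ∧ k ∧ m ∧ m ∧ m ∧ m, s(r(k), k ∧ m ∧ m))) vs s(r(r(t(m))), s(k ∧ k ∧ k ∧ m ∧ m ∧ m ∧ m, s(k ∧ m ∧ m, r(k))))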